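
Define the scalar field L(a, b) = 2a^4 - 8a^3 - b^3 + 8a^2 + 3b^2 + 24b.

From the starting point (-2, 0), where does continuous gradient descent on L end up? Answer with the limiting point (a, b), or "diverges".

L is separable, so gradient descent decouples: a follows -∂L/∂a, b follows -∂L/∂b.
∂L/∂a = 8a(a - 2)(a - 1); at a=-2 this is -192, so a increases.
∂L/∂b = -3(b - 4)(b + 2); at b=0 this is 24, so b decreases.
a converges to its nearest critical value 0 (a local min of the a-part); b converges to -2. The iterate converges to (0, -2).

(0, -2)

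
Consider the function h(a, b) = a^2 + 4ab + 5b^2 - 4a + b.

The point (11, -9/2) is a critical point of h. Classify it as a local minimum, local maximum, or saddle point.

The Hessian of h is constant: H = [[2, 4], [4, 10]].
det(H) = 2·10 − 4² = 4.
det(H) > 0 and tr(H) = 12 > 0, so H is positive definite and the point is a local minimum.

local minimum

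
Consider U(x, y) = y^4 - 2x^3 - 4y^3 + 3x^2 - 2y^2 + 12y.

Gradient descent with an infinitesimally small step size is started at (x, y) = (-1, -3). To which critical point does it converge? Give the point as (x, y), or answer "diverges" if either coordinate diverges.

U is separable, so gradient descent decouples: x follows -∂U/∂x, y follows -∂U/∂y.
∂U/∂x = -6x(x - 1); at x=-1 this is -12, so x increases.
∂U/∂y = 4(y - 3)(y - 1)(y + 1); at y=-3 this is -192, so y increases.
x converges to its nearest critical value 0 (a local min of the x-part); y converges to -1. The iterate converges to (0, -1).

(0, -1)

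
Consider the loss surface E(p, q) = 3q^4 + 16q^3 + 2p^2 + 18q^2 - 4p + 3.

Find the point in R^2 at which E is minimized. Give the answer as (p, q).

(1, -3)

E(p,q) separates as A(p) + B(q) + 3, so its minimum is min A + min B + 3.
A'(p) = 4p - 4 vanishes at p ∈ {1}; B'(q) = 12q(q + 1)(q + 3) vanishes at q ∈ {-3, -1, 0}.
Local minima of A (where A''>0): A(1)=-2. Local minima of B: B(-3)=-27, B(0)=0.
So the global minimum of E is A(1) + B(-3) + 3 = -2 − 27 + 3 = -26, attained at (1, -3).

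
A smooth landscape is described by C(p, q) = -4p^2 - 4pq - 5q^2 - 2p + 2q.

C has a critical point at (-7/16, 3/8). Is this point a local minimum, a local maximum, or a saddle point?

local maximum

The Hessian of C is constant: H = [[-8, -4], [-4, -10]].
det(H) = (-8)·(-10) − (-4)² = 64.
det(H) > 0 and tr(H) = -18 < 0, so H is negative definite and the point is a local maximum.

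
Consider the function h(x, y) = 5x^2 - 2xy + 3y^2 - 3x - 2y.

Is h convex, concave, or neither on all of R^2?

convex

h is quadratic, so its Hessian is the constant matrix H = [[10, -2], [-2, 6]].
det(H) = 56, tr(H) = 16.
det(H) > 0 and tr(H) > 0, so H is positive definite everywhere: convex.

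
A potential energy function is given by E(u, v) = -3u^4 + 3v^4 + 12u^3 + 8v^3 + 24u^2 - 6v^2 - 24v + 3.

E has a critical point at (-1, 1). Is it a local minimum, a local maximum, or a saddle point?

saddle point

The mixed partial ∂²E/∂u∂v is 0, so the Hessian at any point is diag(E_uu, E_vv) = diag(12(-3u^2 + 6u + 4), 12(3v^2 + 4v - 1)).
At (-1, 1): H = diag(-60, 72).
The eigenvalues have opposite signs, so H is indefinite: a saddle point.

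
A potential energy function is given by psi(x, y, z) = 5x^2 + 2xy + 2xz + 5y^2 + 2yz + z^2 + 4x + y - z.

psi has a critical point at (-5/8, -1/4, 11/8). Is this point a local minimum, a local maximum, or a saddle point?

The Hessian is constant: H = [[10, 2, 2], [2, 10, 2], [2, 2, 2]].
Leading principal minors: Δ₁ = 10, Δ₂ = 96, Δ₃ = 128.
All leading minors are positive, so H is positive definite: a local minimum.

local minimum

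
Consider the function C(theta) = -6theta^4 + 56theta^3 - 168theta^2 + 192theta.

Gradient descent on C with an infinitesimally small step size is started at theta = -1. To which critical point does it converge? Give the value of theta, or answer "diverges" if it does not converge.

C'(theta) = -24(theta - 4)(theta - 2)(theta - 1), so C'(-1) = 720.
Gradient descent moves in the -C' direction, i.e. theta is decreasing.
There is no critical point below theta=-1, and C' keeps the same sign, so the iterate runs off to −∞.

diverges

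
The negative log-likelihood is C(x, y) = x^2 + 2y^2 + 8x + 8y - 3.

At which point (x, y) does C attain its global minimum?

C(x,y) separates as P(x) + Q(y) − 3, so its minimum is min P + min Q − 3.
P'(x) = 2x + 8 vanishes at x ∈ {-4}; Q'(y) = 4y + 8 vanishes at y ∈ {-2}.
Local minima of P (where P''>0): P(-4)=-16. Local minima of Q: Q(-2)=-8.
So the global minimum of C is P(-4) + Q(-2) − 3 = -16 − 8 − 3 = -27, attained at (-4, -2).

(-4, -2)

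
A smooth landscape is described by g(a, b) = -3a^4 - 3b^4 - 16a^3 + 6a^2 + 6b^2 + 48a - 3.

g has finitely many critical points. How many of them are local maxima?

4

g separates as a function of a plus a function of b, so ∇g=0 decouples.
∂g/∂a = -12(a - 1)(a + 1)(a + 4) = 0 at a ∈ {-4, -1, 1}; ∂g/∂b = -12b(b - 1)(b + 1) = 0 at b ∈ {-1, 0, 1}.
The Hessian is diagonal: diag(g_aa, g_bb). Second derivatives: g_aa(-4)=-180, g_aa(-1)=72, g_aa(1)=-120; g_bb(-1)=-24, g_bb(0)=12, g_bb(1)=-24.
Local maxima occur where both diagonal entries negative: (-4, -1), (-4, 1), (1, -1), (1, 1). Count: 4.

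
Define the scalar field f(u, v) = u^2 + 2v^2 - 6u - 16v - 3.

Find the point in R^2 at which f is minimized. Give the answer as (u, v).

f(u,v) separates as P(u) + Q(v) − 3, so its minimum is min P + min Q − 3.
P'(u) = 2u - 6 vanishes at u ∈ {3}; Q'(v) = 4v - 16 vanishes at v ∈ {4}.
Local minima of P (where P''>0): P(3)=-9. Local minima of Q: Q(4)=-32.
So the global minimum of f is P(3) + Q(4) − 3 = -9 − 32 − 3 = -44, attained at (3, 4).

(3, 4)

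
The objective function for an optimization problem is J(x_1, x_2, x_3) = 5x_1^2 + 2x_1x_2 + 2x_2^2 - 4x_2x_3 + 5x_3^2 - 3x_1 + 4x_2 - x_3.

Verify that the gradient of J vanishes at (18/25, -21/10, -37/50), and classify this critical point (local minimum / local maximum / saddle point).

∇J = (10x_1 + 2x_2 - 3, 2x_1 + 4x_2 - 4x_3 + 4, -4x_2 + 10x_3 - 1); substituting (18/25, -21/10, -37/50) gives ∇J = (0, 0, 0), so (18/25, -21/10, -37/50) is indeed a critical point.
The Hessian is constant: H = [[10, 2, 0], [2, 4, -4], [0, -4, 10]].
Leading principal minors: Δ₁ = 10, Δ₂ = 36, Δ₃ = 200.
All leading minors are positive, so H is positive definite: a local minimum.

local minimum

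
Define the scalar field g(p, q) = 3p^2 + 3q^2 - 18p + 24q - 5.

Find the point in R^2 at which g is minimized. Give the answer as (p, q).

(3, -4)

g(p,q) separates as A(p) + B(q) − 5, so its minimum is min A + min B − 5.
A'(p) = 6p - 18 vanishes at p ∈ {3}; B'(q) = 6q + 24 vanishes at q ∈ {-4}.
Local minima of A (where A''>0): A(3)=-27. Local minima of B: B(-4)=-48.
So the global minimum of g is A(3) + B(-4) − 5 = -27 − 48 − 5 = -80, attained at (3, -4).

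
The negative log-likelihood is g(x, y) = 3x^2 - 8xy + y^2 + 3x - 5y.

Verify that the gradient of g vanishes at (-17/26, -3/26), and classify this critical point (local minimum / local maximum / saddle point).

∇g = (6x - 8y + 3, -8x + 2y - 5); substituting (-17/26, -3/26) gives ∇g = (0, 0), so (-17/26, -3/26) is indeed a critical point.
The Hessian of g is constant: H = [[6, -8], [-8, 2]].
det(H) = 6·2 − (-8)² = -52.
Since det(H) < 0, H is indefinite and the critical point is a saddle point.

saddle point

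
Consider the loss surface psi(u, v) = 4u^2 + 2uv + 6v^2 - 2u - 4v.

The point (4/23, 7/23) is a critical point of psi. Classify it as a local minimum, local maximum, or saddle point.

The Hessian of psi is constant: H = [[8, 2], [2, 12]].
det(H) = 8·12 − 2² = 92.
det(H) > 0 and tr(H) = 20 > 0, so H is positive definite and the point is a local minimum.

local minimum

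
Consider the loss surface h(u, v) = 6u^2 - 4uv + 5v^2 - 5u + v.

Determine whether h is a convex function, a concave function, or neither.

convex

h is quadratic, so its Hessian is the constant matrix H = [[12, -4], [-4, 10]].
det(H) = 104, tr(H) = 22.
det(H) > 0 and tr(H) > 0, so H is positive definite everywhere: convex.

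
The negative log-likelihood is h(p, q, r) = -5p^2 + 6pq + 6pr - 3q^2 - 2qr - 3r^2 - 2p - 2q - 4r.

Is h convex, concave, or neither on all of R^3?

h is quadratic, so its Hessian is the constant matrix H = [[-10, 6, 6], [6, -6, -2], [6, -2, -6]].
Leading principal minors: -10, 24, -32.
Signs alternate −, +, − ⇒ H ≺ 0 ⇒ concave.

concave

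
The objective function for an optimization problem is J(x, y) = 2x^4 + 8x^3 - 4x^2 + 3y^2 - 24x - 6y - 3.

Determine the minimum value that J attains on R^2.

J(x,y) separates as P(x) + Q(y) − 3, so its minimum is min P + min Q − 3.
P'(x) = 8(x - 1)(x + 1)(x + 3) vanishes at x ∈ {-3, -1, 1}; Q'(y) = 6y - 6 vanishes at y ∈ {1}.
Local minima of P (where P''>0): P(-3)=-18, P(1)=-18. Local minima of Q: Q(1)=-3.
So the global minimum of J is P(-3) + Q(1) − 3 = -18 − 3 − 3 = -24, attained at (-3, 1).

-24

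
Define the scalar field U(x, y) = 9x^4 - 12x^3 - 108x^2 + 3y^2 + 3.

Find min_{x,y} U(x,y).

-564

U(x,y) separates as P(x) + Q(y) + 3, so its minimum is min P + min Q + 3.
P'(x) = 36x(x - 3)(x + 2) vanishes at x ∈ {-2, 0, 3}; Q'(y) = 6y vanishes at y ∈ {0}.
Local minima of P (where P''>0): P(-2)=-192, P(3)=-567. Local minima of Q: Q(0)=0.
So the global minimum of U is P(3) + Q(0) + 3 = -567 + 0 + 3 = -564, attained at (3, 0).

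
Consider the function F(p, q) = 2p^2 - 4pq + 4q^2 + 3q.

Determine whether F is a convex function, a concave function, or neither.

F is quadratic, so its Hessian is the constant matrix H = [[4, -4], [-4, 8]].
det(H) = 16, tr(H) = 12.
det(H) > 0 and tr(H) > 0, so H is positive definite everywhere: convex.

convex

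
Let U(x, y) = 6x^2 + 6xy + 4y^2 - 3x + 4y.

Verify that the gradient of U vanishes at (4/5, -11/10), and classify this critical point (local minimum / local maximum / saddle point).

∇U = (12x + 6y - 3, 6x + 8y + 4); substituting (4/5, -11/10) gives ∇U = (0, 0), so (4/5, -11/10) is indeed a critical point.
The Hessian of U is constant: H = [[12, 6], [6, 8]].
det(H) = 12·8 − 6² = 60.
det(H) > 0 and tr(H) = 20 > 0, so H is positive definite and the point is a local minimum.

local minimum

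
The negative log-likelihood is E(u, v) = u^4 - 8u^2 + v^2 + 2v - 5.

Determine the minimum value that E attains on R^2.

E(u,v) separates as P(u) + Q(v) − 5, so its minimum is min P + min Q − 5.
P'(u) = 4u(u - 2)(u + 2) vanishes at u ∈ {-2, 0, 2}; Q'(v) = 2v + 2 vanishes at v ∈ {-1}.
Local minima of P (where P''>0): P(-2)=-16, P(2)=-16. Local minima of Q: Q(-1)=-1.
So the global minimum of E is P(-2) + Q(-1) − 5 = -16 − 1 − 5 = -22, attained at (-2, -1).

-22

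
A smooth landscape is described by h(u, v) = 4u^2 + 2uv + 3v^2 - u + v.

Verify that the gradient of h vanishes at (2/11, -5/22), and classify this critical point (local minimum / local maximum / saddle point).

∇h = (8u + 2v - 1, 2u + 6v + 1); substituting (2/11, -5/22) gives ∇h = (0, 0), so (2/11, -5/22) is indeed a critical point.
The Hessian of h is constant: H = [[8, 2], [2, 6]].
det(H) = 8·6 − 2² = 44.
det(H) > 0 and tr(H) = 14 > 0, so H is positive definite and the point is a local minimum.

local minimum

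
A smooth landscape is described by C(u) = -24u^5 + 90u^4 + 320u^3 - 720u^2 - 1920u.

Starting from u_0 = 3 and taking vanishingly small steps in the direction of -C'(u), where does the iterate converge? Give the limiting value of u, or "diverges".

C'(u) = -120(u - 4)(u - 2)(u + 1)(u + 2), so C'(3) = 2400.
Gradient descent moves in the -C' direction, i.e. u is decreasing.
The nearest critical point in that direction is u = 2, where C'' = 2880 > 0 (a local minimum). The iterate converges there.

2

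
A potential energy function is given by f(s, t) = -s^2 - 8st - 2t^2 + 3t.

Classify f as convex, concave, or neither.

f is quadratic, so its Hessian is the constant matrix H = [[-2, -8], [-8, -4]].
det(H) = -56, tr(H) = -6.
det(H) < 0, so H is indefinite: neither convex nor concave.

neither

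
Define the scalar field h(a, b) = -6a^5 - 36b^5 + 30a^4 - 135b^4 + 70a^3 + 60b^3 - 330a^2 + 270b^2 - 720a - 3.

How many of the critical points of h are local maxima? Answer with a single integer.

h separates as a function of a plus a function of b, so ∇h=0 decouples.
∂h/∂a = -30(a - 4)(a - 3)(a + 1)(a + 2) = 0 at a ∈ {-2, -1, 3, 4}; ∂h/∂b = -180b(b - 1)(b + 1)(b + 3) = 0 at b ∈ {-3, -1, 0, 1}.
The Hessian is diagonal: diag(h_aa, h_bb). Second derivatives: h_aa(-2)=900, h_aa(-1)=-600, h_aa(3)=600, h_aa(4)=-900; h_bb(-3)=4320, h_bb(-1)=-720, h_bb(0)=540, h_bb(1)=-1440.
Local maxima occur where both diagonal entries negative: (-1, -1), (-1, 1), (4, -1), (4, 1). Count: 4.

4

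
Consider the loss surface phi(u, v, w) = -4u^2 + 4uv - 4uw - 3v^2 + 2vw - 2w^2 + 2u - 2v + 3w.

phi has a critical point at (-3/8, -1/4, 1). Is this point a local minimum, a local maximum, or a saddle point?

local maximum

The Hessian is constant: H = [[-8, 4, -4], [4, -6, 2], [-4, 2, -4]].
Leading principal minors: Δ₁ = -8, Δ₂ = 32, Δ₃ = -64.
The minors alternate sign starting negative (−, +, −), so H is negative definite: a local maximum.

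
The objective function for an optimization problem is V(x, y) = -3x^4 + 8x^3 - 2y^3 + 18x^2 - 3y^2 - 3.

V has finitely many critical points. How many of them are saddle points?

V separates as a function of x plus a function of y, so ∇V=0 decouples.
∂V/∂x = -12x(x - 3)(x + 1) = 0 at x ∈ {-1, 0, 3}; ∂V/∂y = -6y(y + 1) = 0 at y ∈ {-1, 0}.
The Hessian is diagonal: diag(V_xx, V_yy). Second derivatives: V_xx(-1)=-48, V_xx(0)=36, V_xx(3)=-144; V_yy(-1)=6, V_yy(0)=-6.
Saddle points occur where the two diagonal entries have opposite signs: (-1, -1), (0, 0), (3, -1). Count: 3.

3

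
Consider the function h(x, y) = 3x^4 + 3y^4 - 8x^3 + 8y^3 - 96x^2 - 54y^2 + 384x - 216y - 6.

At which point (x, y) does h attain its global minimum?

h(x,y) separates as P(x) + Q(y) − 6, so its minimum is min P + min Q − 6.
P'(x) = 12(x - 4)(x - 2)(x + 4) vanishes at x ∈ {-4, 2, 4}; Q'(y) = 12(y - 3)(y + 2)(y + 3) vanishes at y ∈ {-3, -2, 3}.
Local minima of P (where P''>0): P(-4)=-1792, P(4)=256. Local minima of Q: Q(-3)=189, Q(3)=-675.
So the global minimum of h is P(-4) + Q(3) − 6 = -1792 − 675 − 6 = -2473, attained at (-4, 3).

(-4, 3)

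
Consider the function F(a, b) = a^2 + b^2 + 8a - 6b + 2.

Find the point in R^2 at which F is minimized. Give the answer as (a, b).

F(a,b) separates as P(a) + Q(b) + 2, so its minimum is min P + min Q + 2.
P'(a) = 2a + 8 vanishes at a ∈ {-4}; Q'(b) = 2b - 6 vanishes at b ∈ {3}.
Local minima of P (where P''>0): P(-4)=-16. Local minima of Q: Q(3)=-9.
So the global minimum of F is P(-4) + Q(3) + 2 = -16 − 9 + 2 = -23, attained at (-4, 3).

(-4, 3)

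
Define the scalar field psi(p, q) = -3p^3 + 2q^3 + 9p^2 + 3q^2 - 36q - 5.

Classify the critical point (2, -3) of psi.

local maximum

The mixed partial ∂²psi/∂p∂q is 0, so the Hessian at any point is diag(psi_pp, psi_qq) = diag(18(-p + 1), 6(2q + 1)).
At (2, -3): H = diag(-18, -30).
Both eigenvalues are negative, so H is negative definite: a local maximum.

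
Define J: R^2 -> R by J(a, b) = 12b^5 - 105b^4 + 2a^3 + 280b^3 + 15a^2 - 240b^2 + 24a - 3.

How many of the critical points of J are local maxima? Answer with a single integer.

2

J separates as a function of a plus a function of b, so ∇J=0 decouples.
∂J/∂a = 6(a + 1)(a + 4) = 0 at a ∈ {-4, -1}; ∂J/∂b = 60b(b - 4)(b - 2)(b - 1) = 0 at b ∈ {0, 1, 2, 4}.
The Hessian is diagonal: diag(J_aa, J_bb). Second derivatives: J_aa(-4)=-18, J_aa(-1)=18; J_bb(0)=-480, J_bb(1)=180, J_bb(2)=-240, J_bb(4)=1440.
Local maxima occur where both diagonal entries negative: (-4, 0), (-4, 2). Count: 2.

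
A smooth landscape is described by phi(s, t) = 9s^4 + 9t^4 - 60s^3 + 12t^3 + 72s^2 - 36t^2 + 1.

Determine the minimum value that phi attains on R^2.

-479

phi(s,t) separates as P(s) + Q(t) + 1, so its minimum is min P + min Q + 1.
P'(s) = 36s(s - 4)(s - 1) vanishes at s ∈ {0, 1, 4}; Q'(t) = 36t(t - 1)(t + 2) vanishes at t ∈ {-2, 0, 1}.
Local minima of P (where P''>0): P(0)=0, P(4)=-384. Local minima of Q: Q(-2)=-96, Q(1)=-15.
So the global minimum of phi is P(4) + Q(-2) + 1 = -384 − 96 + 1 = -479, attained at (4, -2).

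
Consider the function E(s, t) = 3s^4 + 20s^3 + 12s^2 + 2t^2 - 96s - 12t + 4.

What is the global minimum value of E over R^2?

E(s,t) separates as P(s) + Q(t) + 4, so its minimum is min P + min Q + 4.
P'(s) = 12(s - 1)(s + 2)(s + 4) vanishes at s ∈ {-4, -2, 1}; Q'(t) = 4(t - 3) vanishes at t ∈ {3}.
Local minima of P (where P''>0): P(-4)=64, P(1)=-61. Local minima of Q: Q(3)=-18.
So the global minimum of E is P(1) + Q(3) + 4 = -61 − 18 + 4 = -75, attained at (1, 3).

-75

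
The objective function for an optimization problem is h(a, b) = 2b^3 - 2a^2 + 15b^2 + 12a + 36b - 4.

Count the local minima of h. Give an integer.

0

h separates as a function of a plus a function of b, so ∇h=0 decouples.
∂h/∂a = -4(a - 3) = 0 at a ∈ {3}; ∂h/∂b = 6(b + 2)(b + 3) = 0 at b ∈ {-3, -2}.
The Hessian is diagonal: diag(h_aa, h_bb). Second derivatives: h_aa(3)=-4; h_bb(-3)=-6, h_bb(-2)=6.
Local minima occur where both diagonal entries positive: none. Count: 0.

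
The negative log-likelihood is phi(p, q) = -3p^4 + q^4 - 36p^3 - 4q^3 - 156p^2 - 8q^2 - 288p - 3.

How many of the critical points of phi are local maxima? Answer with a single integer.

2

phi separates as a function of p plus a function of q, so ∇phi=0 decouples.
∂phi/∂p = -12(p + 2)(p + 3)(p + 4) = 0 at p ∈ {-4, -3, -2}; ∂phi/∂q = 4q(q - 4)(q + 1) = 0 at q ∈ {-1, 0, 4}.
The Hessian is diagonal: diag(phi_pp, phi_qq). Second derivatives: phi_pp(-4)=-24, phi_pp(-3)=12, phi_pp(-2)=-24; phi_qq(-1)=20, phi_qq(0)=-16, phi_qq(4)=80.
Local maxima occur where both diagonal entries negative: (-4, 0), (-2, 0). Count: 2.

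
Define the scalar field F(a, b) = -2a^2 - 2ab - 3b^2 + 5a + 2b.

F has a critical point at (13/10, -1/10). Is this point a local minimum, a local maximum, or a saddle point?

local maximum

The Hessian of F is constant: H = [[-4, -2], [-2, -6]].
det(H) = (-4)·(-6) − (-2)² = 20.
det(H) > 0 and tr(H) = -10 < 0, so H is negative definite and the point is a local maximum.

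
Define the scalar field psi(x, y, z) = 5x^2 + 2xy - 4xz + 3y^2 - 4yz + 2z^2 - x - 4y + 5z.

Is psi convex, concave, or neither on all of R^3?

convex

psi is quadratic, so its Hessian is the constant matrix H = [[10, 2, -4], [2, 6, -4], [-4, -4, 4]].
Leading principal minors: 10, 56, 32.
All positive ⇒ H ≻ 0 ⇒ convex.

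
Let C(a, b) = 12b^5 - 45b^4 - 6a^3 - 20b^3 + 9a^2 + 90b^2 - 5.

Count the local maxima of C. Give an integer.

C separates as a function of a plus a function of b, so ∇C=0 decouples.
∂C/∂a = -18a(a - 1) = 0 at a ∈ {0, 1}; ∂C/∂b = 60b(b - 3)(b - 1)(b + 1) = 0 at b ∈ {-1, 0, 1, 3}.
The Hessian is diagonal: diag(C_aa, C_bb). Second derivatives: C_aa(0)=18, C_aa(1)=-18; C_bb(-1)=-480, C_bb(0)=180, C_bb(1)=-240, C_bb(3)=1440.
Local maxima occur where both diagonal entries negative: (1, -1), (1, 1). Count: 2.

2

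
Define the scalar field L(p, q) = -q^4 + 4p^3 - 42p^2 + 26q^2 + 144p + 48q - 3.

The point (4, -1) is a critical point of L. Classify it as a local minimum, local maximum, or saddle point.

The mixed partial ∂²L/∂p∂q is 0, so the Hessian at any point is diag(L_pp, L_qq) = diag(12(2p - 7), 4(-3q^2 + 13)).
At (4, -1): H = diag(12, 40).
Both eigenvalues are positive, so H is positive definite: a local minimum.

local minimum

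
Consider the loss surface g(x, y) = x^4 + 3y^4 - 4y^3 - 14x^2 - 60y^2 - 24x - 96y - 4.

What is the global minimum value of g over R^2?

-953

g(x,y) separates as P(x) + Q(y) − 4, so its minimum is min P + min Q − 4.
P'(x) = 4(x - 3)(x + 1)(x + 2) vanishes at x ∈ {-2, -1, 3}; Q'(y) = 12(y - 4)(y + 1)(y + 2) vanishes at y ∈ {-2, -1, 4}.
Local minima of P (where P''>0): P(-2)=8, P(3)=-117. Local minima of Q: Q(-2)=32, Q(4)=-832.
So the global minimum of g is P(3) + Q(4) − 4 = -117 − 832 − 4 = -953, attained at (3, 4).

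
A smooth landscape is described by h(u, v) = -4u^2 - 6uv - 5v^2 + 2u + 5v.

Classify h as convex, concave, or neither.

h is quadratic, so its Hessian is the constant matrix H = [[-8, -6], [-6, -10]].
det(H) = 44, tr(H) = -18.
det(H) > 0 and tr(H) < 0, so H is negative definite everywhere: concave.

concave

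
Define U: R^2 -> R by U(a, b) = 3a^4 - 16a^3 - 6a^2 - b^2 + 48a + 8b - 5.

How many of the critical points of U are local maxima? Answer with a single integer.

1

U separates as a function of a plus a function of b, so ∇U=0 decouples.
∂U/∂a = 12(a - 4)(a - 1)(a + 1) = 0 at a ∈ {-1, 1, 4}; ∂U/∂b = -2(b - 4) = 0 at b ∈ {4}.
The Hessian is diagonal: diag(U_aa, U_bb). Second derivatives: U_aa(-1)=120, U_aa(1)=-72, U_aa(4)=180; U_bb(4)=-2.
Local maxima occur where both diagonal entries negative: (1, 4). Count: 1.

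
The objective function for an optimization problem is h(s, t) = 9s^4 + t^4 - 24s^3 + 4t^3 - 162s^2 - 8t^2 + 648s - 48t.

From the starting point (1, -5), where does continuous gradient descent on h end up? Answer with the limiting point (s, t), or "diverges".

(-3, -3)

h is separable, so gradient descent decouples: s follows -∂h/∂s, t follows -∂h/∂t.
∂h/∂s = 36(s - 3)(s - 2)(s + 3); at s=1 this is 288, so s decreases.
∂h/∂t = 4(t - 2)(t + 2)(t + 3); at t=-5 this is -168, so t increases.
s converges to its nearest critical value -3 (a local min of the s-part); t converges to -3. The iterate converges to (-3, -3).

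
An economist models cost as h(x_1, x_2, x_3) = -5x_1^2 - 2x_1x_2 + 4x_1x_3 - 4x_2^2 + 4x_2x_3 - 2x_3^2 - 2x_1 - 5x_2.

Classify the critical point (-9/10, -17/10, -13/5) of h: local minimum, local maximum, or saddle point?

The Hessian is constant: H = [[-10, -2, 4], [-2, -8, 4], [4, 4, -4]].
Leading principal minors: Δ₁ = -10, Δ₂ = 76, Δ₃ = -80.
The minors alternate sign starting negative (−, +, −), so H is negative definite: a local maximum.

local maximum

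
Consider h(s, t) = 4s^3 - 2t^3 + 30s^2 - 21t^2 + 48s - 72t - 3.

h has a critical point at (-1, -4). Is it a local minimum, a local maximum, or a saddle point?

The mixed partial ∂²h/∂s∂t is 0, so the Hessian at any point is diag(h_ss, h_tt) = diag(12(2s + 5), -6(2t + 7)).
At (-1, -4): H = diag(36, 6).
Both eigenvalues are positive, so H is positive definite: a local minimum.

local minimum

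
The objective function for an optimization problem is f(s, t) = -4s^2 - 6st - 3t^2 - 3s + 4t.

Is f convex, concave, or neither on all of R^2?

concave

f is quadratic, so its Hessian is the constant matrix H = [[-8, -6], [-6, -6]].
det(H) = 12, tr(H) = -14.
det(H) > 0 and tr(H) < 0, so H is negative definite everywhere: concave.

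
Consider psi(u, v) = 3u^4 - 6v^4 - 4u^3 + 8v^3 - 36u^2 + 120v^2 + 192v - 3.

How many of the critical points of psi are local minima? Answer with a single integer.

psi separates as a function of u plus a function of v, so ∇psi=0 decouples.
∂psi/∂u = 12u(u - 3)(u + 2) = 0 at u ∈ {-2, 0, 3}; ∂psi/∂v = -24(v - 4)(v + 1)(v + 2) = 0 at v ∈ {-2, -1, 4}.
The Hessian is diagonal: diag(psi_uu, psi_vv). Second derivatives: psi_uu(-2)=120, psi_uu(0)=-72, psi_uu(3)=180; psi_vv(-2)=-144, psi_vv(-1)=120, psi_vv(4)=-720.
Local minima occur where both diagonal entries positive: (-2, -1), (3, -1). Count: 2.

2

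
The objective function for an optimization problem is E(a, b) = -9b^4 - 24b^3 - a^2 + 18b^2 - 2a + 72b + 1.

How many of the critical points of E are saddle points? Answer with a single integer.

1

E separates as a function of a plus a function of b, so ∇E=0 decouples.
∂E/∂a = -2(a + 1) = 0 at a ∈ {-1}; ∂E/∂b = -36(b - 1)(b + 1)(b + 2) = 0 at b ∈ {-2, -1, 1}.
The Hessian is diagonal: diag(E_aa, E_bb). Second derivatives: E_aa(-1)=-2; E_bb(-2)=-108, E_bb(-1)=72, E_bb(1)=-216.
Saddle points occur where the two diagonal entries have opposite signs: (-1, -1). Count: 1.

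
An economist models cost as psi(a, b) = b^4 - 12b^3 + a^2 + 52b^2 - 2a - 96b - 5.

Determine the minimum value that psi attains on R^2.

psi(a,b) separates as P(a) + Q(b) − 5, so its minimum is min P + min Q − 5.
P'(a) = 2a - 2 vanishes at a ∈ {1}; Q'(b) = 4(b - 4)(b - 3)(b - 2) vanishes at b ∈ {2, 3, 4}.
Local minima of P (where P''>0): P(1)=-1. Local minima of Q: Q(2)=-64, Q(4)=-64.
So the global minimum of psi is P(1) + Q(2) − 5 = -1 − 64 − 5 = -70, attained at (1, 2).

-70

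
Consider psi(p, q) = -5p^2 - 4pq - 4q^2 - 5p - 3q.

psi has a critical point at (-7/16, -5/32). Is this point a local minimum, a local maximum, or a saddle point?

local maximum

The Hessian of psi is constant: H = [[-10, -4], [-4, -8]].
det(H) = (-10)·(-8) − (-4)² = 64.
det(H) > 0 and tr(H) = -18 < 0, so H is negative definite and the point is a local maximum.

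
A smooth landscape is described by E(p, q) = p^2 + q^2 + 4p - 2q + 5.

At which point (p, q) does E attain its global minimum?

(-2, 1)

E(p,q) separates as A(p) + B(q) + 5, so its minimum is min A + min B + 5.
A'(p) = 2p + 4 vanishes at p ∈ {-2}; B'(q) = 2q - 2 vanishes at q ∈ {1}.
Local minima of A (where A''>0): A(-2)=-4. Local minima of B: B(1)=-1.
So the global minimum of E is A(-2) + B(1) + 5 = -4 − 1 + 5 = 0, attained at (-2, 1).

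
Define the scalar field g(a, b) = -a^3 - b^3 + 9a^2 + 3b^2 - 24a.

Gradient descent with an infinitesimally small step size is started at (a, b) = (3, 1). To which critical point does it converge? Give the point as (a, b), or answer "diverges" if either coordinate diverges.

(2, 0)

g is separable, so gradient descent decouples: a follows -∂g/∂a, b follows -∂g/∂b.
∂g/∂a = -3(a - 4)(a - 2); at a=3 this is 3, so a decreases.
∂g/∂b = -3b(b - 2); at b=1 this is 3, so b decreases.
a converges to its nearest critical value 2 (a local min of the a-part); b converges to 0. The iterate converges to (2, 0).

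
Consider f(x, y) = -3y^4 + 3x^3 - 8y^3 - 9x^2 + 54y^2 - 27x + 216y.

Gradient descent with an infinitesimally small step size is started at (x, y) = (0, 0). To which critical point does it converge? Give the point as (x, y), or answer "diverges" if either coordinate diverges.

f is separable, so gradient descent decouples: x follows -∂f/∂x, y follows -∂f/∂y.
∂f/∂x = 9(x - 3)(x + 1); at x=0 this is -27, so x increases.
∂f/∂y = -12(y - 3)(y + 2)(y + 3); at y=0 this is 216, so y decreases.
x converges to its nearest critical value 3 (a local min of the x-part); y converges to -2. The iterate converges to (3, -2).

(3, -2)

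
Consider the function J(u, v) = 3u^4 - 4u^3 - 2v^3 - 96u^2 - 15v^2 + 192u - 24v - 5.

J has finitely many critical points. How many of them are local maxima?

1

J separates as a function of u plus a function of v, so ∇J=0 decouples.
∂J/∂u = 12(u - 4)(u - 1)(u + 4) = 0 at u ∈ {-4, 1, 4}; ∂J/∂v = -6(v + 1)(v + 4) = 0 at v ∈ {-4, -1}.
The Hessian is diagonal: diag(J_uu, J_vv). Second derivatives: J_uu(-4)=480, J_uu(1)=-180, J_uu(4)=288; J_vv(-4)=18, J_vv(-1)=-18.
Local maxima occur where both diagonal entries negative: (1, -1). Count: 1.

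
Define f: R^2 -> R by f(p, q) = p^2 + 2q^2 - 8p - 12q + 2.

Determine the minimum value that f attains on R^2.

f(p,q) separates as A(p) + B(q) + 2, so its minimum is min A + min B + 2.
A'(p) = 2p - 8 vanishes at p ∈ {4}; B'(q) = 4q - 12 vanishes at q ∈ {3}.
Local minima of A (where A''>0): A(4)=-16. Local minima of B: B(3)=-18.
So the global minimum of f is A(4) + B(3) + 2 = -16 − 18 + 2 = -32, attained at (4, 3).

-32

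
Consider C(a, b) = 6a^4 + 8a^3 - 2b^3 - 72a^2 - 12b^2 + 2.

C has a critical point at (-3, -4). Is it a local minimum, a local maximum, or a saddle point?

local minimum

The mixed partial ∂²C/∂a∂b is 0, so the Hessian at any point is diag(C_aa, C_bb) = diag(24(3a^2 + 2a - 6), -12(b + 2)).
At (-3, -4): H = diag(360, 24).
Both eigenvalues are positive, so H is positive definite: a local minimum.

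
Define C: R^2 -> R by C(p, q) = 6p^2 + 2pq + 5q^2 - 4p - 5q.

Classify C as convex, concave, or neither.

convex

C is quadratic, so its Hessian is the constant matrix H = [[12, 2], [2, 10]].
det(H) = 116, tr(H) = 22.
det(H) > 0 and tr(H) > 0, so H is positive definite everywhere: convex.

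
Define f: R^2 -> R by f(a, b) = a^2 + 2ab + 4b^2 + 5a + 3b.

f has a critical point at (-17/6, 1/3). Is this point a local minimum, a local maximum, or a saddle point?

The Hessian of f is constant: H = [[2, 2], [2, 8]].
det(H) = 2·8 − 2² = 12.
det(H) > 0 and tr(H) = 10 > 0, so H is positive definite and the point is a local minimum.

local minimum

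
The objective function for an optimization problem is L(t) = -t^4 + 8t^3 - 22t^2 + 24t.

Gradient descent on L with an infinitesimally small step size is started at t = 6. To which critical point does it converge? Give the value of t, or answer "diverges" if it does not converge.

diverges

L'(t) = -4(t - 3)(t - 2)(t - 1), so L'(6) = -240.
Gradient descent moves in the -L' direction, i.e. t is increasing.
There is no critical point above t=6, and L' keeps the same sign, so the iterate runs off to +∞.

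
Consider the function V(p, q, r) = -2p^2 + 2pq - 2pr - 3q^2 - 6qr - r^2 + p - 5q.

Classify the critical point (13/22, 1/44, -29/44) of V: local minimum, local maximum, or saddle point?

saddle point

The Hessian is constant: H = [[-4, 2, -2], [2, -6, -6], [-2, -6, -2]].
Leading principal minors: Δ₁ = -4, Δ₂ = 20, Δ₃ = 176.
The minors fit neither the all-positive nor the alternating-sign pattern, so H is indefinite: a saddle point.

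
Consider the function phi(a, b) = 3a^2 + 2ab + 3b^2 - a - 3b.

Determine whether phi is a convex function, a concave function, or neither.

convex

phi is quadratic, so its Hessian is the constant matrix H = [[6, 2], [2, 6]].
det(H) = 32, tr(H) = 12.
det(H) > 0 and tr(H) > 0, so H is positive definite everywhere: convex.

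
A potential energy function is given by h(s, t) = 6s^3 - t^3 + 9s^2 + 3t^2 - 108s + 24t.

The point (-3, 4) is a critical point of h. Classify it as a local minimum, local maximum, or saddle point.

local maximum

The mixed partial ∂²h/∂s∂t is 0, so the Hessian at any point is diag(h_ss, h_tt) = diag(18(2s + 1), 6(-t + 1)).
At (-3, 4): H = diag(-90, -18).
Both eigenvalues are negative, so H is negative definite: a local maximum.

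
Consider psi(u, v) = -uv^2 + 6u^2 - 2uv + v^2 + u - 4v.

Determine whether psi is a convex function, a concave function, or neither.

The term -uv^2 is cubic, so the Hessian is not constant.
∂²psi/∂v² = -2u + 2, which takes both signs as u varies (negative for sufficiently large u). A diagonal entry of the Hessian changing sign means the Hessian is neither positive- nor negative-semidefinite on all of R^2.

neither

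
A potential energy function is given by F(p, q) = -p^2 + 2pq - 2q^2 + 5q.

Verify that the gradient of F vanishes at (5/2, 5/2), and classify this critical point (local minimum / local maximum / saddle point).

local maximum

∇F = (-2p + 2q, 2p - 4q + 5); substituting (5/2, 5/2) gives ∇F = (0, 0), so (5/2, 5/2) is indeed a critical point.
The Hessian of F is constant: H = [[-2, 2], [2, -4]].
det(H) = (-2)·(-4) − 2² = 4.
det(H) > 0 and tr(H) = -6 < 0, so H is negative definite and the point is a local maximum.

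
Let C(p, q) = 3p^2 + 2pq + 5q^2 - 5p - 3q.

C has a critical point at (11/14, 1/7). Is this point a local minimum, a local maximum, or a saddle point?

local minimum

The Hessian of C is constant: H = [[6, 2], [2, 10]].
det(H) = 6·10 − 2² = 56.
det(H) > 0 and tr(H) = 16 > 0, so H is positive definite and the point is a local minimum.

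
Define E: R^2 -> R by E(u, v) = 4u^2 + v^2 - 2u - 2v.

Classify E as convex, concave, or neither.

E is quadratic, so its Hessian is the constant matrix H = [[8, 0], [0, 2]].
det(H) = 16, tr(H) = 10.
det(H) > 0 and tr(H) > 0, so H is positive definite everywhere: convex.

convex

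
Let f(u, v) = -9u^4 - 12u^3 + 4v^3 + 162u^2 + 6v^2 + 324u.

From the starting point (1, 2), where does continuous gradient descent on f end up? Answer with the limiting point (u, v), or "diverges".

f is separable, so gradient descent decouples: u follows -∂f/∂u, v follows -∂f/∂v.
∂f/∂u = -36(u - 3)(u + 1)(u + 3); at u=1 this is 576, so u decreases.
∂f/∂v = 12v(v + 1); at v=2 this is 72, so v decreases.
u converges to its nearest critical value -1 (a local min of the u-part); v converges to 0. The iterate converges to (-1, 0).

(-1, 0)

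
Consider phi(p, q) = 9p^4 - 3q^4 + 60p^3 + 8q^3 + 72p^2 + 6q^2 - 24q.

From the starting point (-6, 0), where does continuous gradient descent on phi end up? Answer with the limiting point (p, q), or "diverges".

(-4, 1)

phi is separable, so gradient descent decouples: p follows -∂phi/∂p, q follows -∂phi/∂q.
∂phi/∂p = 36p(p + 1)(p + 4); at p=-6 this is -2160, so p increases.
∂phi/∂q = -12(q - 2)(q - 1)(q + 1); at q=0 this is -24, so q increases.
p converges to its nearest critical value -4 (a local min of the p-part); q converges to 1. The iterate converges to (-4, 1).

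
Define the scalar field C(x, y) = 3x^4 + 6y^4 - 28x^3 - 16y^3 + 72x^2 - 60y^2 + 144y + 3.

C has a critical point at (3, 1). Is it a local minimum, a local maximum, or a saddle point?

local maximum

The mixed partial ∂²C/∂x∂y is 0, so the Hessian at any point is diag(C_xx, C_yy) = diag(12(3x^2 - 14x + 12), 24(3y^2 - 4y - 5)).
At (3, 1): H = diag(-36, -144).
Both eigenvalues are negative, so H is negative definite: a local maximum.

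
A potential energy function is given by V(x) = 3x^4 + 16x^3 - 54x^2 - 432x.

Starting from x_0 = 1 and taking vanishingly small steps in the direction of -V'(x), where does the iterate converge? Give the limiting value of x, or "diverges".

V'(x) = 12(x - 3)(x + 3)(x + 4), so V'(1) = -480.
Gradient descent moves in the -V' direction, i.e. x is increasing.
The nearest critical point in that direction is x = 3, where V'' = 504 > 0 (a local minimum). The iterate converges there.

3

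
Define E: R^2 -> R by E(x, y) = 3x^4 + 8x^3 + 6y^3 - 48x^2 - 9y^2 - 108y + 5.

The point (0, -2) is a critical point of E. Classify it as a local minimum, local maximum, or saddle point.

local maximum

The mixed partial ∂²E/∂x∂y is 0, so the Hessian at any point is diag(E_xx, E_yy) = diag(12(3x^2 + 4x - 8), 18(2y - 1)).
At (0, -2): H = diag(-96, -90).
Both eigenvalues are negative, so H is negative definite: a local maximum.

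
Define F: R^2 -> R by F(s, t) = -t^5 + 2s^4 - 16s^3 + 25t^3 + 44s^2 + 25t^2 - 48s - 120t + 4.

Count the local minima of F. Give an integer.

F separates as a function of s plus a function of t, so ∇F=0 decouples.
∂F/∂s = 8(s - 3)(s - 2)(s - 1) = 0 at s ∈ {1, 2, 3}; ∂F/∂t = -5(t - 4)(t - 1)(t + 2)(t + 3) = 0 at t ∈ {-3, -2, 1, 4}.
The Hessian is diagonal: diag(F_ss, F_tt). Second derivatives: F_ss(1)=16, F_ss(2)=-8, F_ss(3)=16; F_tt(-3)=140, F_tt(-2)=-90, F_tt(1)=180, F_tt(4)=-630.
Local minima occur where both diagonal entries positive: (1, -3), (1, 1), (3, -3), (3, 1). Count: 4.

4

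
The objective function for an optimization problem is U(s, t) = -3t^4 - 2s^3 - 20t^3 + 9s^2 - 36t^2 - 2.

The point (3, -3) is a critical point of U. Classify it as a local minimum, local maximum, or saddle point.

The mixed partial ∂²U/∂s∂t is 0, so the Hessian at any point is diag(U_ss, U_tt) = diag(6(-2s + 3), -12(3t^2 + 10t + 6)).
At (3, -3): H = diag(-18, -36).
Both eigenvalues are negative, so H is negative definite: a local maximum.

local maximum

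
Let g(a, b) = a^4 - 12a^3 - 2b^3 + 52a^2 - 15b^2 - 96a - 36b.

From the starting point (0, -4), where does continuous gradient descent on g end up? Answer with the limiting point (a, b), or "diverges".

g is separable, so gradient descent decouples: a follows -∂g/∂a, b follows -∂g/∂b.
∂g/∂a = 4(a - 4)(a - 3)(a - 2); at a=0 this is -96, so a increases.
∂g/∂b = -6(b + 2)(b + 3); at b=-4 this is -12, so b increases.
a converges to its nearest critical value 2 (a local min of the a-part); b converges to -3. The iterate converges to (2, -3).

(2, -3)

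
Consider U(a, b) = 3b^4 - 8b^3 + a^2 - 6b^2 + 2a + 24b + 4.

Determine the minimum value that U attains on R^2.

-16

U(a,b) separates as P(a) + Q(b) + 4, so its minimum is min P + min Q + 4.
P'(a) = 2a + 2 vanishes at a ∈ {-1}; Q'(b) = 12(b - 2)(b - 1)(b + 1) vanishes at b ∈ {-1, 1, 2}.
Local minima of P (where P''>0): P(-1)=-1. Local minima of Q: Q(-1)=-19, Q(2)=8.
So the global minimum of U is P(-1) + Q(-1) + 4 = -1 − 19 + 4 = -16, attained at (-1, -1).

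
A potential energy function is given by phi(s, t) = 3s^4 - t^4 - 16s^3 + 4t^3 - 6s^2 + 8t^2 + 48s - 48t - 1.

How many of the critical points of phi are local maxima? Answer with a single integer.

phi separates as a function of s plus a function of t, so ∇phi=0 decouples.
∂phi/∂s = 12(s - 4)(s - 1)(s + 1) = 0 at s ∈ {-1, 1, 4}; ∂phi/∂t = -4(t - 3)(t - 2)(t + 2) = 0 at t ∈ {-2, 2, 3}.
The Hessian is diagonal: diag(phi_ss, phi_tt). Second derivatives: phi_ss(-1)=120, phi_ss(1)=-72, phi_ss(4)=180; phi_tt(-2)=-80, phi_tt(2)=16, phi_tt(3)=-20.
Local maxima occur where both diagonal entries negative: (1, -2), (1, 3). Count: 2.

2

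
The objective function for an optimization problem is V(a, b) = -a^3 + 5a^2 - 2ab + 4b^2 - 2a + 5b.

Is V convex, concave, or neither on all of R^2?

neither

The term -a^3 is cubic, so the Hessian is not constant.
∂²V/∂a² = -6a + 10, which takes both signs as a varies (negative for sufficiently large a). A diagonal entry of the Hessian changing sign means the Hessian is neither positive- nor negative-semidefinite on all of R^2.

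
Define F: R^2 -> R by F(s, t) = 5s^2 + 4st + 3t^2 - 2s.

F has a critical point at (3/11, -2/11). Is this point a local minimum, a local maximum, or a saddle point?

The Hessian of F is constant: H = [[10, 4], [4, 6]].
det(H) = 10·6 − 4² = 44.
det(H) > 0 and tr(H) = 16 > 0, so H is positive definite and the point is a local minimum.

local minimum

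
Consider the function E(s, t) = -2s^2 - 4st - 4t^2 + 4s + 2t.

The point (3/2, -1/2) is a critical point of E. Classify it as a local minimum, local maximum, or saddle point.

The Hessian of E is constant: H = [[-4, -4], [-4, -8]].
det(H) = (-4)·(-8) − (-4)² = 16.
det(H) > 0 and tr(H) = -12 < 0, so H is negative definite and the point is a local maximum.

local maximum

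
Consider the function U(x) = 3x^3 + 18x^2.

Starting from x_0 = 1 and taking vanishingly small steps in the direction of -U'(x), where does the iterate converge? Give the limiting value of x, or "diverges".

0

U'(x) = 9x(x + 4), so U'(1) = 45.
Gradient descent moves in the -U' direction, i.e. x is decreasing.
The nearest critical point in that direction is x = 0, where U'' = 36 > 0 (a local minimum). The iterate converges there.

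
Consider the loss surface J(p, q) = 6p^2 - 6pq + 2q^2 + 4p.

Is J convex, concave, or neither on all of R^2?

J is quadratic, so its Hessian is the constant matrix H = [[12, -6], [-6, 4]].
det(H) = 12, tr(H) = 16.
det(H) > 0 and tr(H) > 0, so H is positive definite everywhere: convex.

convex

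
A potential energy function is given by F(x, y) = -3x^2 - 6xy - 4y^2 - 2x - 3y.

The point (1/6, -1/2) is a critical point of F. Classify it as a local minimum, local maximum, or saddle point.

The Hessian of F is constant: H = [[-6, -6], [-6, -8]].
det(H) = (-6)·(-8) − (-6)² = 12.
det(H) > 0 and tr(H) = -14 < 0, so H is negative definite and the point is a local maximum.

local maximum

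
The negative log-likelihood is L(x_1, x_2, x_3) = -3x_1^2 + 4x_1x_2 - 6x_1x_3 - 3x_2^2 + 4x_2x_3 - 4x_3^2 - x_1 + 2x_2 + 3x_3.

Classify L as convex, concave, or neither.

L is quadratic, so its Hessian is the constant matrix H = [[-6, 4, -6], [4, -6, 4], [-6, 4, -8]].
Leading principal minors: -6, 20, -40.
Signs alternate −, +, − ⇒ H ≺ 0 ⇒ concave.

concave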